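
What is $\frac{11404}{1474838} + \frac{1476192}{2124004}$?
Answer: $\frac{275170774814}{391570226419} \approx 0.70274$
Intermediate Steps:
$\frac{11404}{1474838} + \frac{1476192}{2124004} = 11404 \cdot \frac{1}{1474838} + 1476192 \cdot \frac{1}{2124004} = \frac{5702}{737419} + \frac{369048}{531001} = \frac{275170774814}{391570226419}$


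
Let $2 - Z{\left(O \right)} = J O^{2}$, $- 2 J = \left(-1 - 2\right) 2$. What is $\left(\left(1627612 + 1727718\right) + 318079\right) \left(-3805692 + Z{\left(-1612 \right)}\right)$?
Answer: $-42616400646698$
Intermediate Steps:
$J = 3$ ($J = - \frac{\left(-1 - 2\right) 2}{2} = - \frac{\left(-3\right) 2}{2} = \left(- \frac{1}{2}\right) \left(-6\right) = 3$)
$Z{\left(O \right)} = 2 - 3 O^{2}$
$\left(\left(1627612 + 1727718\right) + 318079\right) \left(-3805692 + Z{\left(-1612 \right)}\right) = \left(\left(1627612 + 1727718\right) + 318079\right) \left(-3805692 + \left(2 - 3 \left(-1612\right)^{2}\right)\right) = \left(3355330 + 318079\right) \left(-3805692 + \left(2 - 7795632\right)\right) = 3673409 \left(-3805692 + \left(2 - 7795632\right)\right) = 3673409 \left(-3805692 - 7795630\right) = 3673409 \left(-11601322\right) = -42616400646698$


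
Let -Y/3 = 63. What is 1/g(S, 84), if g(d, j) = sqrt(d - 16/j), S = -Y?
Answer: sqrt(83265)/3965 ≈ 0.072776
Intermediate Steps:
Y = -189 (Y = -3*63 = -189)
S = 189 (S = -1*(-189) = 189)
1/g(S, 84) = 1/(sqrt(189 - 16/84)) = 1/(sqrt(189 - 16*1/84)) = 1/(sqrt(189 - 4/21)) = 1/(sqrt(3965/21)) = 1/(sqrt(83265)/21) = sqrt(83265)/3965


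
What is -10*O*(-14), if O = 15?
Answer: 2100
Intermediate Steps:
-10*O*(-14) = -10*15*(-14) = -150*(-14) = 2100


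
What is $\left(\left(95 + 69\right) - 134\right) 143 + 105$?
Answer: $4395$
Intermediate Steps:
$\left(\left(95 + 69\right) - 134\right) 143 + 105 = \left(164 - 134\right) 143 + 105 = 30 \cdot 143 + 105 = 4290 + 105 = 4395$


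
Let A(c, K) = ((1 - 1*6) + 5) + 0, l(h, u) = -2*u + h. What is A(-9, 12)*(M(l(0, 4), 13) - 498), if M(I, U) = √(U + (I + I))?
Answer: 0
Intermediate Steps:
l(h, u) = h - 2*u
M(I, U) = √(U + 2*I)
A(c, K) = 0 (A(c, K) = ((1 - 6) + 5) + 0 = (-5 + 5) + 0 = 0 + 0 = 0)
A(-9, 12)*(M(l(0, 4), 13) - 498) = 0*(√(13 + 2*(0 - 2*4)) - 498) = 0*(√(13 + 2*(0 - 8)) - 498) = 0*(√(13 + 2*(-8)) - 498) = 0*(√(13 - 16) - 498) = 0*(√(-3) - 498) = 0*(I*√3 - 498) = 0*(-498 + I*√3) = 0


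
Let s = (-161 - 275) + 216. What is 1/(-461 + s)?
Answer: -1/681 ≈ -0.0014684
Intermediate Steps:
s = -220 (s = -436 + 216 = -220)
1/(-461 + s) = 1/(-461 - 220) = 1/(-681) = -1/681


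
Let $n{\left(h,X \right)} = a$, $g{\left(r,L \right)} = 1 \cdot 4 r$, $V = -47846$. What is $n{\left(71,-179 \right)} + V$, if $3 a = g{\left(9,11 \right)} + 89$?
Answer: $- \frac{143413}{3} \approx -47804.0$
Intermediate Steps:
$g{\left(r,L \right)} = 4 r$
$a = \frac{125}{3}$ ($a = \frac{4 \cdot 9 + 89}{3} = \frac{36 + 89}{3} = \frac{1}{3} \cdot 125 = \frac{125}{3} \approx 41.667$)
$n{\left(h,X \right)} = \frac{125}{3}$
$n{\left(71,-179 \right)} + V = \frac{125}{3} - 47846 = - \frac{143413}{3}$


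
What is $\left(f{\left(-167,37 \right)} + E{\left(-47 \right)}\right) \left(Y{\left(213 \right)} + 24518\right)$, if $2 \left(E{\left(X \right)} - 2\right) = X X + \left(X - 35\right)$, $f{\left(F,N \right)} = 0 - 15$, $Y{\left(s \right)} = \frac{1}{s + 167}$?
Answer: $\frac{19574682941}{760} \approx 2.5756 \cdot 10^{7}$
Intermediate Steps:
$Y{\left(s \right)} = \frac{1}{167 + s}$
$f{\left(F,N \right)} = -15$ ($f{\left(F,N \right)} = 0 - 15 = -15$)
$E{\left(X \right)} = - \frac{31}{2} + \frac{X}{2} + \frac{X^{2}}{2}$ ($E{\left(X \right)} = 2 + \frac{X X + \left(X - 35\right)}{2} = 2 + \frac{X^{2} + \left(-35 + X\right)}{2} = 2 + \frac{-35 + X + X^{2}}{2} = 2 + \left(- \frac{35}{2} + \frac{X}{2} + \frac{X^{2}}{2}\right) = - \frac{31}{2} + \frac{X}{2} + \frac{X^{2}}{2}$)
$\left(f{\left(-167,37 \right)} + E{\left(-47 \right)}\right) \left(Y{\left(213 \right)} + 24518\right) = \left(-15 + \left(- \frac{31}{2} + \frac{1}{2} \left(-47\right) + \frac{\left(-47\right)^{2}}{2}\right)\right) \left(\frac{1}{167 + 213} + 24518\right) = \left(-15 - - \frac{2131}{2}\right) \left(\frac{1}{380} + 24518\right) = \left(-15 + \frac{2131}{2}\right) \frac{9316841}{380} = \frac{2101}{2} \cdot \frac{9316841}{380} = \frac{19574682941}{760}$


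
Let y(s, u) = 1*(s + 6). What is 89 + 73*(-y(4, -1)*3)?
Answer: -2101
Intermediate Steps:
y(s, u) = 6 + s (y(s, u) = 1*(6 + s) = 6 + s)
89 + 73*(-y(4, -1)*3) = 89 + 73*(-(6 + 4)*3) = 89 + 73*(-1*10*3) = 89 + 73*(-10*3) = 89 + 73*(-30) = 89 - 2190 = -2101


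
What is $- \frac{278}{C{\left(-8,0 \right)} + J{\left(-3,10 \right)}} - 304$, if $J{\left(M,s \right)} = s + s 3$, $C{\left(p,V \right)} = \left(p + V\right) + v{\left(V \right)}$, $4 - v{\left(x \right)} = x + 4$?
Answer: $- \frac{5003}{16} \approx -312.69$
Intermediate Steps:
$v{\left(x \right)} = - x$ ($v{\left(x \right)} = 4 - \left(x + 4\right) = 4 - \left(4 + x\right) = - x$)
$C{\left(p,V \right)} = p$ ($C{\left(p,V \right)} = \left(p + V\right) - V = \left(V + p\right) - V = p$)
$J{\left(M,s \right)} = 4 s$ ($J{\left(M,s \right)} = s + 3 s = 4 s$)
$- \frac{278}{C{\left(-8,0 \right)} + J{\left(-3,10 \right)}} - 304 = - \frac{278}{-8 + 4 \cdot 10} - 304 = - \frac{278}{-8 + 40} - 304 = - \frac{278}{32} - 304 = \left(-278\right) \frac{1}{32} - 304 = - \frac{139}{16} - 304 = - \frac{5003}{16}$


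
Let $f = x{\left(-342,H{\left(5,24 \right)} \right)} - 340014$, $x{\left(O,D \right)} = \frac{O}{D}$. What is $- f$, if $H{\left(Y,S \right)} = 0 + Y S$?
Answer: $\frac{6800337}{20} \approx 3.4002 \cdot 10^{5}$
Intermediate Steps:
$H{\left(Y,S \right)} = S Y$ ($H{\left(Y,S \right)} = 0 + S Y = S Y$)
$f = - \frac{6800337}{20}$ ($f = - \frac{342}{24 \cdot 5} - 340014 = - \frac{342}{120} - 340014 = \left(-342\right) \frac{1}{120} - 340014 = - \frac{57}{20} - 340014 = - \frac{6800337}{20} \approx -3.4002 \cdot 10^{5}$)
$- f = \left(-1\right) \left(- \frac{6800337}{20}\right) = \frac{6800337}{20}$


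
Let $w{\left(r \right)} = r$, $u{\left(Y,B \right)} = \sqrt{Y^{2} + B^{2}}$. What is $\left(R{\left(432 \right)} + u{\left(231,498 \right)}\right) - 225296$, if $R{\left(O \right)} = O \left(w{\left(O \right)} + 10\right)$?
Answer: $-34352 + 3 \sqrt{33485} \approx -33803.0$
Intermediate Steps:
$u{\left(Y,B \right)} = \sqrt{B^{2} + Y^{2}}$
$R{\left(O \right)} = O \left(10 + O\right)$ ($R{\left(O \right)} = O \left(O + 10\right) = O \left(10 + O\right)$)
$\left(R{\left(432 \right)} + u{\left(231,498 \right)}\right) - 225296 = \left(432 \left(10 + 432\right) + \sqrt{498^{2} + 231^{2}}\right) - 225296 = \left(432 \cdot 442 + \sqrt{248004 + 53361}\right) - 225296 = \left(190944 + \sqrt{301365}\right) - 225296 = \left(190944 + 3 \sqrt{33485}\right) - 225296 = -34352 + 3 \sqrt{33485}$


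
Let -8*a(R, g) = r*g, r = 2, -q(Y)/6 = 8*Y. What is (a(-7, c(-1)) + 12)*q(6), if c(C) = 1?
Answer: -3384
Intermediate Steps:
q(Y) = -48*Y
a(R, g) = -g/4
(a(-7, c(-1)) + 12)*q(6) = (-¼*1 + 12)*(-48*6) = (-¼ + 12)*(-288) = (47/4)*(-288) = -3384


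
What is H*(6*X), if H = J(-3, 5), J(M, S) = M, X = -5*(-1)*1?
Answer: -90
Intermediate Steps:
X = 5 (X = 5*1 = 5)
H = -3
H*(6*X) = -18*5 = -3*30 = -90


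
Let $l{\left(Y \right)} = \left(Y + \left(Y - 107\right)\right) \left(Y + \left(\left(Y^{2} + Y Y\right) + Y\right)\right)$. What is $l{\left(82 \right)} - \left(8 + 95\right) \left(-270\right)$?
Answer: $803694$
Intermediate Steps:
$l{\left(Y \right)} = \left(-107 + 2 Y\right) \left(2 Y + 2 Y^{2}\right)$ ($l{\left(Y \right)} = \left(Y + \left(Y - 107\right)\right) \left(Y + \left(\left(Y^{2} + Y^{2}\right) + Y\right)\right) = \left(Y + \left(-107 + Y\right)\right) \left(Y + \left(2 Y^{2} + Y\right)\right) = \left(-107 + 2 Y\right) \left(Y + \left(Y + 2 Y^{2}\right)\right) = \left(-107 + 2 Y\right) \left(2 Y + 2 Y^{2}\right)$)
$l{\left(82 \right)} - \left(8 + 95\right) \left(-270\right) = 2 \cdot 82 \left(-107 - 8610 + 2 \cdot 82^{2}\right) - \left(8 + 95\right) \left(-270\right) = 2 \cdot 82 \left(-107 - 8610 + 2 \cdot 6724\right) - 103 \left(-270\right) = 2 \cdot 82 \left(-107 - 8610 + 13448\right) - -27810 = 2 \cdot 82 \cdot 4731 + 27810 = 775884 + 27810 = 803694$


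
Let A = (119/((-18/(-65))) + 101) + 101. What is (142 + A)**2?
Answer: 193961329/324 ≈ 5.9865e+5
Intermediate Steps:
A = 11371/18 (A = (119/((-18*(-1/65))) + 101) + 101 = (119/(18/65) + 101) + 101 = (119*(65/18) + 101) + 101 = (7735/18 + 101) + 101 = 9553/18 + 101 = 11371/18 ≈ 631.72)
(142 + A)**2 = (142 + 11371/18)**2 = (13927/18)**2 = 193961329/324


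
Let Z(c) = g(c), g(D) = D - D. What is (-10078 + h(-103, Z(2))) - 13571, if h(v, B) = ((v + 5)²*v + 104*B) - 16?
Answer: -1012877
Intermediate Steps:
g(D) = 0
Z(c) = 0
h(v, B) = -16 + 104*B + v*(5 + v)² (h(v, B) = ((5 + v)²*v + 104*B) - 16 = (v*(5 + v)² + 104*B) - 16 = (104*B + v*(5 + v)²) - 16 = -16 + 104*B + v*(5 + v)²)
(-10078 + h(-103, Z(2))) - 13571 = (-10078 + (-16 + 104*0 - 103*(5 - 103)²)) - 13571 = (-10078 + (-16 + 0 - 103*(-98)²)) - 13571 = (-10078 + (-16 + 0 - 103*9604)) - 13571 = (-10078 + (-16 + 0 - 989212)) - 13571 = (-10078 - 989228) - 13571 = -999306 - 13571 = -1012877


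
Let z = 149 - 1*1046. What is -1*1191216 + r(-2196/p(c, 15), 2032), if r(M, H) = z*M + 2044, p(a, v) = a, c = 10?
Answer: -4960954/5 ≈ -9.9219e+5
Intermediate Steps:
z = -897 (z = 149 - 1046 = -897)
r(M, H) = 2044 - 897*M (r(M, H) = -897*M + 2044 = 2044 - 897*M)
-1*1191216 + r(-2196/p(c, 15), 2032) = -1*1191216 + (2044 - (-1969812)/10) = -1191216 + (2044 - (-1969812)/10) = -1191216 + (2044 - 897*(-1098/5)) = -1191216 + (2044 + 984906/5) = -1191216 + 995126/5 = -4960954/5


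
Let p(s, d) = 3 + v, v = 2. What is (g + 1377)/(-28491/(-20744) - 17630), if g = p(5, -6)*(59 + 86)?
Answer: -43603888/365688229 ≈ -0.11924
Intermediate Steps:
p(s, d) = 5 (p(s, d) = 3 + 2 = 5)
g = 725 (g = 5*(59 + 86) = 5*145 = 725)
(g + 1377)/(-28491/(-20744) - 17630) = (725 + 1377)/(-28491/(-20744) - 17630) = 2102/(-28491*(-1/20744) - 17630) = 2102/(28491/20744 - 17630) = 2102/(-365688229/20744) = 2102*(-20744/365688229) = -43603888/365688229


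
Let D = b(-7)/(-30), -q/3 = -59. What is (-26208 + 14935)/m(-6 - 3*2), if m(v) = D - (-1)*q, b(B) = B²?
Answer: -338190/5261 ≈ -64.282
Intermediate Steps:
q = 177 (q = -3*(-59) = 177)
D = -49/30 (D = (-7)²/(-30) = 49*(-1/30) = -49/30 ≈ -1.6333)
m(v) = 5261/30 (m(v) = -49/30 - (-1)*177 = -49/30 - 1*(-177) = -49/30 + 177 = 5261/30)
(-26208 + 14935)/m(-6 - 3*2) = (-26208 + 14935)/(5261/30) = -11273*30/5261 = -338190/5261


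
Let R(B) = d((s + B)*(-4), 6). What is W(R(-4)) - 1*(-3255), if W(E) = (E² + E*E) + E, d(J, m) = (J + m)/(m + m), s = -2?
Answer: 3270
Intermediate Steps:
d(J, m) = (J + m)/(2*m) (d(J, m) = (J + m)/((2*m)) = (J + m)*(1/(2*m)) = (J + m)/(2*m))
R(B) = 7/6 - B/3 (R(B) = (½)*((-2 + B)*(-4) + 6)/6 = (½)*(⅙)*((8 - 4*B) + 6) = (½)*(⅙)*(14 - 4*B) = 7/6 - B/3)
W(E) = E + 2*E² (W(E) = (E² + E²) + E = 2*E² + E = E + 2*E²)
W(R(-4)) - 1*(-3255) = (7/6 - ⅓*(-4))*(1 + 2*(7/6 - ⅓*(-4))) - 1*(-3255) = (7/6 + 4/3)*(1 + 2*(7/6 + 4/3)) + 3255 = 5*(1 + 2*(5/2))/2 + 3255 = 5*(1 + 5)/2 + 3255 = (5/2)*6 + 3255 = 15 + 3255 = 3270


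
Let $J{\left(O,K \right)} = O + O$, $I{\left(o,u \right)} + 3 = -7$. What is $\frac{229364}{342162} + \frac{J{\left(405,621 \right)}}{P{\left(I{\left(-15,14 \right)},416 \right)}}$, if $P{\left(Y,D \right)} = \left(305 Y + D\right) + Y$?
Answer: $\frac{82321799}{226169082} \approx 0.36398$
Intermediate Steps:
$I{\left(o,u \right)} = -10$ ($I{\left(o,u \right)} = -3 - 7 = -10$)
$P{\left(Y,D \right)} = D + 306 Y$ ($P{\left(Y,D \right)} = \left(D + 305 Y\right) + Y = D + 306 Y$)
$J{\left(O,K \right)} = 2 O$
$\frac{229364}{342162} + \frac{J{\left(405,621 \right)}}{P{\left(I{\left(-15,14 \right)},416 \right)}} = \frac{229364}{342162} + \frac{2 \cdot 405}{416 + 306 \left(-10\right)} = 229364 \cdot \frac{1}{342162} + \frac{810}{416 - 3060} = \frac{114682}{171081} + \frac{810}{-2644} = \frac{114682}{171081} + 810 \left(- \frac{1}{2644}\right) = \frac{114682}{171081} - \frac{405}{1322} = \frac{82321799}{226169082}$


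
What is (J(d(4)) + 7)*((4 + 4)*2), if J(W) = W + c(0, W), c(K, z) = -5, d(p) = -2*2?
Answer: -32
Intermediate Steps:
d(p) = -4
J(W) = -5 + W (J(W) = W - 5 = -5 + W)
(J(d(4)) + 7)*((4 + 4)*2) = ((-5 - 4) + 7)*((4 + 4)*2) = (-9 + 7)*(8*2) = -2*16 = -32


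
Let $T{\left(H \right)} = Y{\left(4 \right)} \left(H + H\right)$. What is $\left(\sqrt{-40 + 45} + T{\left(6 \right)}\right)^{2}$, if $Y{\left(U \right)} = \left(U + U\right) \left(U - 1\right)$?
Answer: $\left(288 + \sqrt{5}\right)^{2} \approx 84237.0$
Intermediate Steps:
$Y{\left(U \right)} = 2 U \left(-1 + U\right)$
$T{\left(H \right)} = 48 H$ ($T{\left(H \right)} = 2 \cdot 4 \left(-1 + 4\right) \left(H + H\right) = 2 \cdot 4 \cdot 3 \cdot 2 H = 24 \cdot 2 H = 48 H$)
$\left(\sqrt{-40 + 45} + T{\left(6 \right)}\right)^{2} = \left(\sqrt{-40 + 45} + 48 \cdot 6\right)^{2} = \left(\sqrt{5} + 288\right)^{2} = \left(288 + \sqrt{5}\right)^{2}$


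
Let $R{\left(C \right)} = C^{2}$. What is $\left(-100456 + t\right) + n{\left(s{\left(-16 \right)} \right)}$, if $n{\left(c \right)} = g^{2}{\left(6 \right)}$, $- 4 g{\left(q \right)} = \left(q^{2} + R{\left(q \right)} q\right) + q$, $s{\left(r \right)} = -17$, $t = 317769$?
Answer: $\frac{885893}{4} \approx 2.2147 \cdot 10^{5}$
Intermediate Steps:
$g{\left(q \right)} = - \frac{q}{4} - \frac{q^{2}}{4} - \frac{q^{3}}{4}$ ($g{\left(q \right)} = - \frac{\left(q^{2} + q^{2} q\right) + q}{4} = - \frac{\left(q^{2} + q^{3}\right) + q}{4} = - \frac{q + q^{2} + q^{3}}{4} = - \frac{q}{4} - \frac{q^{2}}{4} - \frac{q^{3}}{4}$)
$n{\left(c \right)} = \frac{16641}{4}$ ($n{\left(c \right)} = \left(\left(- \frac{1}{4}\right) 6 \left(1 + 6 + 6^{2}\right)\right)^{2} = \left(\left(- \frac{1}{4}\right) 6 \left(1 + 6 + 36\right)\right)^{2} = \left(\left(- \frac{1}{4}\right) 6 \cdot 43\right)^{2} = \left(- \frac{129}{2}\right)^{2} = \frac{16641}{4}$)
$\left(-100456 + t\right) + n{\left(s{\left(-16 \right)} \right)} = \left(-100456 + 317769\right) + \frac{16641}{4} = 217313 + \frac{16641}{4} = \frac{885893}{4}$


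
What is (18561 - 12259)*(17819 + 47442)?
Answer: 411274822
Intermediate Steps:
(18561 - 12259)*(17819 + 47442) = 6302*65261 = 411274822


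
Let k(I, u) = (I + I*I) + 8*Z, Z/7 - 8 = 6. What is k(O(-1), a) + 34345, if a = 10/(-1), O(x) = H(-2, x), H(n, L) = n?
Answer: 35131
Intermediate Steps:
O(x) = -2
a = -10 (a = 10*(-1) = -10)
Z = 98 (Z = 56 + 7*6 = 56 + 42 = 98)
k(I, u) = 784 + I + I² (k(I, u) = (I + I*I) + 8*98 = (I + I²) + 784 = 784 + I + I²)
k(O(-1), a) + 34345 = (784 - 2 + (-2)²) + 34345 = (784 - 2 + 4) + 34345 = 786 + 34345 = 35131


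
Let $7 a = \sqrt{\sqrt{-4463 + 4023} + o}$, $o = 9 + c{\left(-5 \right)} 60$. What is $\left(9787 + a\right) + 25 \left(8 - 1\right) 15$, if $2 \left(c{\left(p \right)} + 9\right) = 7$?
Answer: $12412 + \frac{\sqrt{-321 + 2 i \sqrt{110}}}{7} \approx 12412.0 + 2.5609 i$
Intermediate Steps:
$c{\left(p \right)} = - \frac{11}{2}$ ($c{\left(p \right)} = -9 + \frac{1}{2} \cdot 7 = -9 + \frac{7}{2} = - \frac{11}{2}$)
$o = -321$ ($o = 9 - 330 = -321$)
$a = \frac{\sqrt{-321 + 2 i \sqrt{110}}}{7}$ ($a = \frac{\sqrt{\sqrt{-4463 + 4023} - 321}}{7} = \frac{\sqrt{\sqrt{-440} - 321}}{7} = \frac{\sqrt{2 i \sqrt{110} - 321}}{7} = \frac{\sqrt{-321 + 2 i \sqrt{110}}}{7} \approx 0.083582 + 2.5609 i$)
$\left(9787 + a\right) + 25 \left(8 - 1\right) 15 = \left(9787 + \frac{\sqrt{-321 + 2 i \sqrt{110}}}{7}\right) + 25 \left(8 - 1\right) 15 = \left(9787 + \frac{\sqrt{-321 + 2 i \sqrt{110}}}{7}\right) + 25 \cdot 7 \cdot 15 = \left(9787 + \frac{\sqrt{-321 + 2 i \sqrt{110}}}{7}\right) + 175 \cdot 15 = \left(9787 + \frac{\sqrt{-321 + 2 i \sqrt{110}}}{7}\right) + 2625 = 12412 + \frac{\sqrt{-321 + 2 i \sqrt{110}}}{7}$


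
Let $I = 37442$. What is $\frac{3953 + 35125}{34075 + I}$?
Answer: $\frac{13026}{23839} \approx 0.54642$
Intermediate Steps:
$\frac{3953 + 35125}{34075 + I} = \frac{3953 + 35125}{34075 + 37442} = \frac{39078}{71517} = 39078 \cdot \frac{1}{71517} = \frac{13026}{23839}$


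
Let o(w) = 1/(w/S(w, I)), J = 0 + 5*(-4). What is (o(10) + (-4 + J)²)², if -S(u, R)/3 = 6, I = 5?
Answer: 8242641/25 ≈ 3.2971e+5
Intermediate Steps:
S(u, R) = -18 (S(u, R) = -3*6 = -18)
J = -20 (J = 0 - 20 = -20)
o(w) = -18/w (o(w) = 1/(w/(-18)) = 1/(w*(-1/18)) = 1/(-w/18) = -18/w)
(o(10) + (-4 + J)²)² = (-18/10 + (-4 - 20)²)² = (-18*⅒ + (-24)²)² = (-9/5 + 576)² = (2871/5)² = 8242641/25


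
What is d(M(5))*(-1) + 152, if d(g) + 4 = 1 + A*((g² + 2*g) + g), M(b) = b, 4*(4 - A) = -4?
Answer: -45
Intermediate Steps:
A = 5 (A = 4 - ¼*(-4) = 4 + 1 = 5)
d(g) = -3 + 5*g² + 15*g (d(g) = -4 + (1 + 5*((g² + 2*g) + g)) = -4 + (1 + 5*(g² + 3*g)) = -4 + (1 + (5*g² + 15*g)) = -4 + (1 + 5*g² + 15*g) = -3 + 5*g² + 15*g)
d(M(5))*(-1) + 152 = (-3 + 5*5² + 15*5)*(-1) + 152 = (-3 + 5*25 + 75)*(-1) + 152 = (-3 + 125 + 75)*(-1) + 152 = 197*(-1) + 152 = -197 + 152 = -45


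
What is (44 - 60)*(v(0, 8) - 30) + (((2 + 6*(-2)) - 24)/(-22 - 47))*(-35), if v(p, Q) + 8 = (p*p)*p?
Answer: 40762/69 ≈ 590.75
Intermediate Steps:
v(p, Q) = -8 + p³ (v(p, Q) = -8 + (p*p)*p = -8 + p²*p = -8 + p³)
(44 - 60)*(v(0, 8) - 30) + (((2 + 6*(-2)) - 24)/(-22 - 47))*(-35) = (44 - 60)*((-8 + 0³) - 30) + (((2 + 6*(-2)) - 24)/(-22 - 47))*(-35) = -16*((-8 + 0) - 30) + (((2 - 12) - 24)/(-69))*(-35) = -16*(-8 - 30) + ((-10 - 24)*(-1/69))*(-35) = -16*(-38) - 34*(-1/69)*(-35) = 608 + (34/69)*(-35) = 608 - 1190/69 = 40762/69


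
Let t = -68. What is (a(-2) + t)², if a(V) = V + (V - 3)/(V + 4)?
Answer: 21025/4 ≈ 5256.3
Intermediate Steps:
a(V) = V + (-3 + V)/(4 + V)
(a(-2) + t)² = ((-3 + (-2)² + 5*(-2))/(4 - 2) - 68)² = ((-3 + 4 - 10)/2 - 68)² = ((½)*(-9) - 68)² = (-9/2 - 68)² = (-145/2)² = 21025/4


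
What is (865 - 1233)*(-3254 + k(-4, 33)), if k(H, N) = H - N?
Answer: 1211088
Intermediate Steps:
(865 - 1233)*(-3254 + k(-4, 33)) = (865 - 1233)*(-3254 + (-4 - 1*33)) = -368*(-3254 + (-4 - 33)) = -368*(-3254 - 37) = -368*(-3291) = 1211088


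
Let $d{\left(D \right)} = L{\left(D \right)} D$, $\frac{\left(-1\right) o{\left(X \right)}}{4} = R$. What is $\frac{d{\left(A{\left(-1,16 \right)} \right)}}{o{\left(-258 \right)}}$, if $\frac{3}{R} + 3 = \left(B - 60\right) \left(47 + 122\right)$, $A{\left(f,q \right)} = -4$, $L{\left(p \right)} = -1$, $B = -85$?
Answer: $\frac{24508}{3} \approx 8169.3$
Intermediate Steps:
$R = - \frac{3}{24508}$ ($R = \frac{3}{-3 + \left(-85 - 60\right) \left(47 + 122\right)} = \frac{3}{-3 - 24505} = \frac{3}{-24508} = 3 \left(- \frac{1}{24508}\right) = - \frac{3}{24508} \approx -0.00012241$)
$o{\left(X \right)} = \frac{3}{6127}$ ($o{\left(X \right)} = \left(-4\right) \left(- \frac{3}{24508}\right) = \frac{3}{6127}$)
$d{\left(D \right)} = - D$
$\frac{d{\left(A{\left(-1,16 \right)} \right)}}{o{\left(-258 \right)}} = \frac{\left(-1\right) \left(-4\right)}{\frac{3}{6127}} = 4 \cdot \frac{6127}{3} = \frac{24508}{3}$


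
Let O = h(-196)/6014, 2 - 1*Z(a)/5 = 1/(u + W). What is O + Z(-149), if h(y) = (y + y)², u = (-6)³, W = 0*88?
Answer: 23105867/649512 ≈ 35.574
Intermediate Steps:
W = 0
u = -216
Z(a) = 2165/216 (Z(a) = 10 - 5/(-216 + 0) = 10 - 5/(-216) = 10 - 5*(-1/216) = 10 + 5/216 = 2165/216)
h(y) = 4*y² (h(y) = (2*y)² = 4*y²)
O = 76832/3007 (O = (4*(-196)²)/6014 = (4*38416)*(1/6014) = 153664*(1/6014) = 76832/3007 ≈ 25.551)
O + Z(-149) = 76832/3007 + 2165/216 = 23105867/649512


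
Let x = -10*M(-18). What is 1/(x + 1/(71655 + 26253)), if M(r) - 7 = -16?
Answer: 97908/8811721 ≈ 0.011111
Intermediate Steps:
M(r) = -9 (M(r) = 7 - 16 = -9)
x = 90 (x = -10*(-9) = 90)
1/(x + 1/(71655 + 26253)) = 1/(90 + 1/(71655 + 26253)) = 1/(90 + 1/97908) = 1/(8811721/97908) = 97908/8811721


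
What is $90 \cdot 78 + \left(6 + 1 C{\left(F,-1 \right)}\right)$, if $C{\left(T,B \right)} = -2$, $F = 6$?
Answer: $7024$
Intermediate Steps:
$90 \cdot 78 + \left(6 + 1 C{\left(F,-1 \right)}\right) = 90 \cdot 78 + \left(6 + 1 \left(-2\right)\right) = 7020 + \left(6 - 2\right) = 7020 + 4 = 7024$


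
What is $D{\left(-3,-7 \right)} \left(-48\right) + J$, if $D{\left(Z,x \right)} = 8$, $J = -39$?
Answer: $-423$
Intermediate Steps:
$D{\left(-3,-7 \right)} \left(-48\right) + J = 8 \left(-48\right) - 39 = -384 - 39 = -423$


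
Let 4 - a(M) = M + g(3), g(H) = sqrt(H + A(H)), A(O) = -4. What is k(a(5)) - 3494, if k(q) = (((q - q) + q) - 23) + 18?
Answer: -3500 - I ≈ -3500.0 - 1.0*I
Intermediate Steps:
g(H) = sqrt(-4 + H) (g(H) = sqrt(H - 4) = sqrt(-4 + H))
a(M) = 4 - I - M (a(M) = 4 - (M + sqrt(-4 + 3)) = 4 - (M + sqrt(-1)) = 4 - (M + I) = 4 - (I + M) = 4 + (-I - M) = 4 - I - M)
k(q) = -5 + q (k(q) = ((0 + q) - 23) + 18 = (q - 23) + 18 = (-23 + q) + 18 = -5 + q)
k(a(5)) - 3494 = (-5 + (4 - I - 1*5)) - 3494 = (-5 + (4 - I - 5)) - 3494 = (-5 + (-1 - I)) - 3494 = (-6 - I) - 3494 = -3500 - I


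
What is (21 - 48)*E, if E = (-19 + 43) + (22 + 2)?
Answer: -1296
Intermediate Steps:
E = 48 (E = 24 + 24 = 48)
(21 - 48)*E = (21 - 48)*48 = -27*48 = -1296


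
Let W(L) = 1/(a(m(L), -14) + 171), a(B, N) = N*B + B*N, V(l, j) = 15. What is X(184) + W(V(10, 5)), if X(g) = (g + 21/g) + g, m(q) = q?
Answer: 16865333/45816 ≈ 368.11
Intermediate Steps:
a(B, N) = 2*B*N (a(B, N) = B*N + B*N = 2*B*N)
X(g) = 2*g + 21/g
W(L) = 1/(171 - 28*L) (W(L) = 1/(2*L*(-14) + 171) = 1/(-28*L + 171) = 1/(171 - 28*L))
X(184) + W(V(10, 5)) = (2*184 + 21/184) + 1/(171 - 28*15) = (368 + 21*(1/184)) + 1/(171 - 420) = (368 + 21/184) + 1/(-249) = 67733/184 - 1/249 = 16865333/45816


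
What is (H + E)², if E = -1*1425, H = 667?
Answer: 574564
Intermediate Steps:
E = -1425
(H + E)² = (667 - 1425)² = (-758)² = 574564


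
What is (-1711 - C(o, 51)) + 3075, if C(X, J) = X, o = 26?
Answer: 1338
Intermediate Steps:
(-1711 - C(o, 51)) + 3075 = (-1711 - 1*26) + 3075 = (-1711 - 26) + 3075 = -1737 + 3075 = 1338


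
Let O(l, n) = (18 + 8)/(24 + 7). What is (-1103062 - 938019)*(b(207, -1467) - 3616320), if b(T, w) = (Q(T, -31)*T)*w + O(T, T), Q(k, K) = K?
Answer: -366823107936215/31 ≈ -1.1833e+13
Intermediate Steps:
O(l, n) = 26/31
b(T, w) = 26/31 - 31*T*w (b(T, w) = (-31*T)*w + 26/31 = -31*T*w + 26/31 = 26/31 - 31*T*w)
(-1103062 - 938019)*(b(207, -1467) - 3616320) = (-1103062 - 938019)*((26/31 - 31*207*(-1467)) - 3616320) = -2041081*((26/31 + 9413739) - 3616320) = -2041081*(291825935/31 - 3616320) = -2041081*179720015/31 = -366823107936215/31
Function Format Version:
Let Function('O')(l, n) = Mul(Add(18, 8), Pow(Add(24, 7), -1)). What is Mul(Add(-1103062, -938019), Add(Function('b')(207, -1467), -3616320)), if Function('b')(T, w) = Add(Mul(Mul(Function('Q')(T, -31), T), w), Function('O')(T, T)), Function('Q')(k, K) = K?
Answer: Rational(-366823107936215, 31) ≈ -1.1833e+13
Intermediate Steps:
Function('O')(l, n) = Rational(26, 31) (Function('O')(l, n) = Mul(26, Pow(31, -1)) = Mul(26, Rational(1, 31)) = Rational(26, 31))
Function('b')(T, w) = Add(Rational(26, 31), Mul(-31, T, w)) (Function('b')(T, w) = Add(Mul(Mul(-31, T), w), Rational(26, 31)) = Add(Mul(-31, T, w), Rational(26, 31)) = Add(Rational(26, 31), Mul(-31, T, w)))
Mul(Add(-1103062, -938019), Add(Function('b')(207, -1467), -3616320)) = Mul(Add(-1103062, -938019), Add(Add(Rational(26, 31), Mul(-31, 207, -1467)), -3616320)) = Mul(-2041081, Add(Add(Rational(26, 31), 9413739), -3616320)) = Mul(-2041081, Add(Rational(291825935, 31), -3616320)) = Mul(-2041081, Rational(179720015, 31)) = Rational(-366823107936215, 31)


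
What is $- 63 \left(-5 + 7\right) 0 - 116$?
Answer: $-116$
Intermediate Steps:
$- 63 \left(-5 + 7\right) 0 - 116 = - 63 \cdot 2 \cdot 0 - 116 = \left(-63\right) 0 - 116 = 0 - 116 = -116$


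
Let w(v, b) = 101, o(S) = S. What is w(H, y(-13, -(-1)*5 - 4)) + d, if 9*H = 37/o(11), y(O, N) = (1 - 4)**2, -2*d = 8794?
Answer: -4296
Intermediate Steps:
d = -4397 (d = -1/2*8794 = -4397)
y(O, N) = 9 (y(O, N) = (-3)**2 = 9)
H = 37/99 (H = (37/11)/9 = (37*(1/11))/9 = (1/9)*(37/11) = 37/99 ≈ 0.37374)
w(H, y(-13, -(-1)*5 - 4)) + d = 101 - 4397 = -4296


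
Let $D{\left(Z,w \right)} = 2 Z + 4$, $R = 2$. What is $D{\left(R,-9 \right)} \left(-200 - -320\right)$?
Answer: $960$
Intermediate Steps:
$D{\left(Z,w \right)} = 4 + 2 Z$
$D{\left(R,-9 \right)} \left(-200 - -320\right) = \left(4 + 2 \cdot 2\right) \left(-200 - -320\right) = \left(4 + 4\right) \left(-200 + 320\right) = 8 \cdot 120 = 960$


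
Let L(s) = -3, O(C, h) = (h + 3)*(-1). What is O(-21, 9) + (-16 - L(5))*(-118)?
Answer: 1522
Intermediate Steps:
O(C, h) = -3 - h (O(C, h) = (3 + h)*(-1) = -3 - h)
O(-21, 9) + (-16 - L(5))*(-118) = (-3 - 1*9) + (-16 - 1*(-3))*(-118) = (-3 - 9) + (-16 + 3)*(-118) = -12 - 13*(-118) = -12 + 1534 = 1522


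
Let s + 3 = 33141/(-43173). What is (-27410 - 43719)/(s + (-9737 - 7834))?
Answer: 1023617439/252918481 ≈ 4.0472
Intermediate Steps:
s = -54220/14391 (s = -3 + 33141/(-43173) = -3 + 33141*(-1/43173) = -3 - 11047/14391 = -54220/14391 ≈ -3.7676)
(-27410 - 43719)/(s + (-9737 - 7834)) = (-27410 - 43719)/(-54220/14391 + (-9737 - 7834)) = -71129/(-54220/14391 - 17571) = -71129/(-252918481/14391) = -71129*(-14391/252918481) = 1023617439/252918481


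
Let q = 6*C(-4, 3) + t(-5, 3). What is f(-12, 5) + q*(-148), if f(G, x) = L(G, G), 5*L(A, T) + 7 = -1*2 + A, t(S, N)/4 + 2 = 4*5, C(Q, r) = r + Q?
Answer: -48861/5 ≈ -9772.2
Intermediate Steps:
C(Q, r) = Q + r
t(S, N) = 72 (t(S, N) = -8 + 4*(4*5) = -8 + 4*20 = -8 + 80 = 72)
L(A, T) = -9/5 + A/5 (L(A, T) = -7/5 + (-1*2 + A)/5 = -7/5 + (-2 + A)/5 = -7/5 + (-⅖ + A/5) = -9/5 + A/5)
f(G, x) = -9/5 + G/5
q = 66 (q = 6*(-4 + 3) + 72 = 6*(-1) + 72 = -6 + 72 = 66)
f(-12, 5) + q*(-148) = (-9/5 + (⅕)*(-12)) + 66*(-148) = (-9/5 - 12/5) - 9768 = -21/5 - 9768 = -48861/5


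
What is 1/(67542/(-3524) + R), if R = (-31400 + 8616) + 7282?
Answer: -1762/27348295 ≈ -6.4428e-5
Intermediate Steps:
R = -15502 (R = -22784 + 7282 = -15502)
1/(67542/(-3524) + R) = 1/(67542/(-3524) - 15502) = 1/(67542*(-1/3524) - 15502) = 1/(-33771/1762 - 15502) = 1/(-27348295/1762) = -1762/27348295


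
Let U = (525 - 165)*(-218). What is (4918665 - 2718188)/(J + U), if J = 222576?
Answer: 2200477/144096 ≈ 15.271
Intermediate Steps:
U = -78480 (U = 360*(-218) = -78480)
(4918665 - 2718188)/(J + U) = (4918665 - 2718188)/(222576 - 78480) = 2200477/144096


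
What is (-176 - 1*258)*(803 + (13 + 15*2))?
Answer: -367164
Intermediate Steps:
(-176 - 1*258)*(803 + (13 + 15*2)) = (-176 - 258)*(803 + (13 + 30)) = -434*(803 + 43) = -434*846 = -367164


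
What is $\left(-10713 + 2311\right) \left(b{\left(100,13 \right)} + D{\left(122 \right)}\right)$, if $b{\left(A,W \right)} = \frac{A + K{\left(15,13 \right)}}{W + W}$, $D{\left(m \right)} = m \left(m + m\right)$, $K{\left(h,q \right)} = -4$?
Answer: $- \frac{3251842864}{13} \approx -2.5014 \cdot 10^{8}$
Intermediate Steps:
$D{\left(m \right)} = 2 m^{2}$ ($D{\left(m \right)} = m 2 m = 2 m^{2}$)
$b{\left(A,W \right)} = \frac{-4 + A}{2 W}$ ($b{\left(A,W \right)} = \frac{A - 4}{W + W} = \frac{-4 + A}{2 W}$)
$\left(-10713 + 2311\right) \left(b{\left(100,13 \right)} + D{\left(122 \right)}\right) = \left(-10713 + 2311\right) \left(\frac{-4 + 100}{2 \cdot 13} + 2 \cdot 122^{2}\right) = - 8402 \left(\frac{1}{2} \cdot \frac{1}{13} \cdot 96 + 2 \cdot 14884\right) = - 8402 \left(\frac{48}{13} + 29768\right) = \left(-8402\right) \frac{387032}{13} = - \frac{3251842864}{13}$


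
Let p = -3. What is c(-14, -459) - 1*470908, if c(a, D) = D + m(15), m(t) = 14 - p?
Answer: -471350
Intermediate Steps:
m(t) = 17 (m(t) = 14 - 1*(-3) = 14 + 3 = 17)
c(a, D) = 17 + D (c(a, D) = D + 17 = 17 + D)
c(-14, -459) - 1*470908 = (17 - 459) - 1*470908 = -442 - 470908 = -471350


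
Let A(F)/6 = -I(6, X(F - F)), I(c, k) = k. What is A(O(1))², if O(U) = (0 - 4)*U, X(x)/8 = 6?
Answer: 82944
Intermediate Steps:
X(x) = 48 (X(x) = 8*6 = 48)
O(U) = -4*U
A(F) = -288 (A(F) = 6*(-1*48) = 6*(-48) = -288)
A(O(1))² = (-288)² = 82944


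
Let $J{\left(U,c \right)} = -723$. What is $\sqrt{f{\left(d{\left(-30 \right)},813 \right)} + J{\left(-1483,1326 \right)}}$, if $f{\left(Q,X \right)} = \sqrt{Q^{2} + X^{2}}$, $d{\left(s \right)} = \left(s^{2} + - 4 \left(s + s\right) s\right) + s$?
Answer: $\sqrt{-723 + 3 \sqrt{4525541}} \approx 75.226$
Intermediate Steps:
$d{\left(s \right)} = s - 7 s^{2}$ ($d{\left(s \right)} = \left(s^{2} + - 4 \cdot 2 s s\right) + s = \left(s^{2} + - 8 s s\right) + s = \left(s^{2} - 8 s^{2}\right) + s = - 7 s^{2} + s = s - 7 s^{2}$)
$\sqrt{f{\left(d{\left(-30 \right)},813 \right)} + J{\left(-1483,1326 \right)}} = \sqrt{\sqrt{\left(- 30 \left(1 - -210\right)\right)^{2} + 813^{2}} - 723} = \sqrt{\sqrt{\left(- 30 \left(1 + 210\right)\right)^{2} + 660969} - 723} = \sqrt{\sqrt{\left(\left(-30\right) 211\right)^{2} + 660969} - 723} = \sqrt{\sqrt{\left(-6330\right)^{2} + 660969} - 723} = \sqrt{\sqrt{40068900 + 660969} - 723} = \sqrt{\sqrt{40729869} - 723} = \sqrt{3 \sqrt{4525541} - 723} = \sqrt{-723 + 3 \sqrt{4525541}}$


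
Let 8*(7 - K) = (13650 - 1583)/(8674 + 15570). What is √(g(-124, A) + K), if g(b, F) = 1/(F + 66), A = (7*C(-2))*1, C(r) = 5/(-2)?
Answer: √1272143676802/427576 ≈ 2.6379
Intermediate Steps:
C(r) = -5/2 (C(r) = 5*(-½) = -5/2)
A = -35/2 (A = (7*(-5/2))*1 = -35/2*1 = -35/2 ≈ -17.500)
g(b, F) = 1/(66 + F)
K = 122327/17632 (K = 7 - (13650 - 1583)/(8*(8674 + 15570)) = 7 - 12067/(8*24244) = 7 - ⅛*1097/2204 = 7 - 1097/17632 = 122327/17632 ≈ 6.9378)
√(g(-124, A) + K) = √(1/(66 - 35/2) + 122327/17632) = √(1/(97/2) + 122327/17632) = √(2/97 + 122327/17632) = √(11900983/1710304) = √1272143676802/427576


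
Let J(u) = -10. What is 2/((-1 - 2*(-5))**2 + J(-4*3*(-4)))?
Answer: 2/71 ≈ 0.028169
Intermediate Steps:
2/((-1 - 2*(-5))**2 + J(-4*3*(-4))) = 2/((-1 - 2*(-5))**2 - 10) = 2/((-1 + 10)**2 - 10) = 2/(9**2 - 10) = 2/(81 - 10) = 2/71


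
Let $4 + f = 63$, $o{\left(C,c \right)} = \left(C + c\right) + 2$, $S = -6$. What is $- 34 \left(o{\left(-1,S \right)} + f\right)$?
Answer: $-1836$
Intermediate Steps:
$o{\left(C,c \right)} = 2 + C + c$
$f = 59$ ($f = -4 + 63 = 59$)
$- 34 \left(o{\left(-1,S \right)} + f\right) = - 34 \left(\left(2 - 1 - 6\right) + 59\right) = - 34 \left(-5 + 59\right) = \left(-34\right) 54 = -1836$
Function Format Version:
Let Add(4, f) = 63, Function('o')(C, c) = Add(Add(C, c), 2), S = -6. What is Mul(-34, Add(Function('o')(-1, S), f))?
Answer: -1836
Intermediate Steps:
Function('o')(C, c) = Add(2, C, c)
f = 59 (f = Add(-4, 63) = 59)
Mul(-34, Add(Function('o')(-1, S), f)) = Mul(-34, Add(Add(2, -1, -6), 59)) = Mul(-34, Add(-5, 59)) = Mul(-34, 54) = -1836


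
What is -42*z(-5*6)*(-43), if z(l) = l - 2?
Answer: -57792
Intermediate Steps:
z(l) = -2 + l
-42*z(-5*6)*(-43) = -42*(-2 - 5*6)*(-43) = -42*(-2 - 30)*(-43) = -42*(-32)*(-43) = 1344*(-43) = -57792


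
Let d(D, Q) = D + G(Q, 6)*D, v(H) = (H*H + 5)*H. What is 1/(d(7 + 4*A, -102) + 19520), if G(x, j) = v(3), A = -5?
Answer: 1/18961 ≈ 5.2740e-5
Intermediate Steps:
v(H) = H*(5 + H²) (v(H) = (H² + 5)*H = (5 + H²)*H = H*(5 + H²))
G(x, j) = 42 (G(x, j) = 3*(5 + 3²) = 3*(5 + 9) = 3*14 = 42)
d(D, Q) = 43*D (d(D, Q) = D + 42*D = 43*D)
1/(d(7 + 4*A, -102) + 19520) = 1/(43*(7 + 4*(-5)) + 19520) = 1/(43*(7 - 20) + 19520) = 1/(43*(-13) + 19520) = 1/(-559 + 19520) = 1/18961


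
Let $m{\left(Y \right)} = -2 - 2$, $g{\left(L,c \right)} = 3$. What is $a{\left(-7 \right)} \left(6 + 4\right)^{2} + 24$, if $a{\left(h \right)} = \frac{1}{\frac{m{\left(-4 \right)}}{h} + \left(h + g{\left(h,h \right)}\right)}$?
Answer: $- \frac{31}{6} \approx -5.1667$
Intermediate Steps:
$m{\left(Y \right)} = -4$ ($m{\left(Y \right)} = -2 - 2 = -4$)
$a{\left(h \right)} = \frac{1}{3 + h - \frac{4}{h}}$ ($a{\left(h \right)} = \frac{1}{- \frac{4}{h} + \left(h + 3\right)} = \frac{1}{- \frac{4}{h} + \left(3 + h\right)} = \frac{1}{3 + h - \frac{4}{h}}$)
$a{\left(-7 \right)} \left(6 + 4\right)^{2} + 24 = - \frac{7}{-4 + \left(-7\right)^{2} + 3 \left(-7\right)} \left(6 + 4\right)^{2} + 24 = - \frac{7}{-4 + 49 - 21} \cdot 10^{2} + 24 = - \frac{7}{24} \cdot 100 + 24 = \left(-7\right) \frac{1}{24} \cdot 100 + 24 = \left(- \frac{7}{24}\right) 100 + 24 = - \frac{175}{6} + 24 = - \frac{31}{6}$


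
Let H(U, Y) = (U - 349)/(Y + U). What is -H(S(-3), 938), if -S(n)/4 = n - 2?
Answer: 329/958 ≈ 0.34342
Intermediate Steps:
S(n) = 8 - 4*n (S(n) = -4*(n - 2) = -4*(-2 + n) = 8 - 4*n)
H(U, Y) = (-349 + U)/(U + Y)
-H(S(-3), 938) = -(-349 + (8 - 4*(-3)))/((8 - 4*(-3)) + 938) = -(-349 + (8 + 12))/((8 + 12) + 938) = -(-349 + 20)/(20 + 938) = -(-329)/958 = -1*(-329/958) = 329/958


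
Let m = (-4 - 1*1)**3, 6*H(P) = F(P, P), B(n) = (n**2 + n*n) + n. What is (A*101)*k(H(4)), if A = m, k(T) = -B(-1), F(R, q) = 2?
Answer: 12625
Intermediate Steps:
B(n) = n + 2*n**2 (B(n) = (n**2 + n**2) + n = 2*n**2 + n = n + 2*n**2)
H(P) = 1/3 (H(P) = (1/6)*2 = 1/3)
k(T) = -1 (k(T) = -(-1)*(1 + 2*(-1)) = -(-1)*(1 - 2) = -(-1)*(-1) = -1*1 = -1)
m = -125 (m = (-4 - 1)**3 = (-5)**3 = -125)
A = -125
(A*101)*k(H(4)) = -125*101*(-1) = -12625*(-1) = 12625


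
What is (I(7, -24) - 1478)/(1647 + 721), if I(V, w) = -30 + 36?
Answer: -23/37 ≈ -0.62162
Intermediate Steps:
I(V, w) = 6
(I(7, -24) - 1478)/(1647 + 721) = (6 - 1478)/(1647 + 721) = -1472/2368 = -1472*1/2368 = -23/37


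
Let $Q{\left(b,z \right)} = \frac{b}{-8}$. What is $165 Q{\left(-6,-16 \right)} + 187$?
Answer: $\frac{1243}{4} \approx 310.75$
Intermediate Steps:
$Q{\left(b,z \right)} = - \frac{b}{8}$ ($Q{\left(b,z \right)} = b \left(- \frac{1}{8}\right) = - \frac{b}{8}$)
$165 Q{\left(-6,-16 \right)} + 187 = 165 \left(\left(- \frac{1}{8}\right) \left(-6\right)\right) + 187 = 165 \cdot \frac{3}{4} + 187 = \frac{495}{4} + 187 = \frac{1243}{4}$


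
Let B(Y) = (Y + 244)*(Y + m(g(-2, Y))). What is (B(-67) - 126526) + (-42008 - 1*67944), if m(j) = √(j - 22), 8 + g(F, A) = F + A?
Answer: -248337 + 531*I*√11 ≈ -2.4834e+5 + 1761.1*I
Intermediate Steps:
g(F, A) = -8 + A + F (g(F, A) = -8 + (F + A) = -8 + (A + F) = -8 + A + F)
m(j) = √(-22 + j)
B(Y) = (244 + Y)*(Y + √(-32 + Y)) (B(Y) = (Y + 244)*(Y + √(-22 + (-8 + Y - 2))) = (244 + Y)*(Y + √(-22 + (-10 + Y))) = (244 + Y)*(Y + √(-32 + Y)))
(B(-67) - 126526) + (-42008 - 1*67944) = (((-67)² + 244*(-67) + 244*√(-32 - 67) - 67*√(-32 - 67)) - 126526) + (-42008 - 1*67944) = ((4489 - 16348 + 244*√(-99) - 201*I*√11) - 126526) + (-42008 - 67944) = ((4489 - 16348 + 244*(3*I*√11) - 201*I*√11) - 126526) - 109952 = ((4489 - 16348 + 732*I*√11 - 201*I*√11) - 126526) - 109952 = ((-11859 + 531*I*√11) - 126526) - 109952 = (-138385 + 531*I*√11) - 109952 = -248337 + 531*I*√11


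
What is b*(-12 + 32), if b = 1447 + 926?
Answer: 47460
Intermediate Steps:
b = 2373
b*(-12 + 32) = 2373*(-12 + 32) = 2373*20 = 47460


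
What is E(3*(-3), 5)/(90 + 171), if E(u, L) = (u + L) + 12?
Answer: 8/261 ≈ 0.030651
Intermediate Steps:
E(u, L) = 12 + L + u (E(u, L) = (L + u) + 12 = 12 + L + u)
E(3*(-3), 5)/(90 + 171) = (12 + 5 + 3*(-3))/(90 + 171) = (12 + 5 - 9)/261 = (1/261)*8 = 8/261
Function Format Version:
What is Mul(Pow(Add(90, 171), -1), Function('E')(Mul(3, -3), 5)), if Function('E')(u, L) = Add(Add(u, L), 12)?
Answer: Rational(8, 261) ≈ 0.030651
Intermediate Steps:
Function('E')(u, L) = Add(12, L, u) (Function('E')(u, L) = Add(Add(L, u), 12) = Add(12, L, u))
Mul(Pow(Add(90, 171), -1), Function('E')(Mul(3, -3), 5)) = Mul(Pow(Add(90, 171), -1), Add(12, 5, Mul(3, -3))) = Mul(Pow(261, -1), Add(12, 5, -9)) = Mul(Rational(1, 261), 8) = Rational(8, 261)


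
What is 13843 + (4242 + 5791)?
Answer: 23876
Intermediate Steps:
13843 + (4242 + 5791) = 13843 + 10033 = 23876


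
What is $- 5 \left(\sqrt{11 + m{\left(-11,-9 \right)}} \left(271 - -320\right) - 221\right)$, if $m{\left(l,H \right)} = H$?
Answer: $1105 - 2955 \sqrt{2} \approx -3074.0$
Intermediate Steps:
$- 5 \left(\sqrt{11 + m{\left(-11,-9 \right)}} \left(271 - -320\right) - 221\right) = - 5 \left(\sqrt{11 - 9} \left(271 - -320\right) - 221\right) = - 5 \left(\sqrt{2} \left(271 + 320\right) - 221\right) = - 5 \left(\sqrt{2} \cdot 591 - 221\right) = - 5 \left(591 \sqrt{2} - 221\right) = - 5 \left(-221 + 591 \sqrt{2}\right) = 1105 - 2955 \sqrt{2}$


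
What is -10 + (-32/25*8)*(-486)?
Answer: 124166/25 ≈ 4966.6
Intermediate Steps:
-10 + (-32/25*8)*(-486) = -10 + (-32*1/25*8)*(-486) = -10 - 32/25*8*(-486) = -10 - 256/25*(-486) = -10 + 124416/25 = 124166/25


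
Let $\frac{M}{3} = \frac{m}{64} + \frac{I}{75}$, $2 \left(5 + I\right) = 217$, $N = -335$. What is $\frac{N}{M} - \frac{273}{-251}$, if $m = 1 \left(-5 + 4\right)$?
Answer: $- \frac{132748123}{1643799} \approx -80.757$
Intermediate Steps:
$I = \frac{207}{2}$ ($I = -5 + \frac{1}{2} \cdot 217 = -5 + \frac{217}{2} = \frac{207}{2} \approx 103.5$)
$m = -1$ ($m = 1 \left(-1\right) = -1$)
$M = \frac{6549}{1600}$ ($M = 3 \left(- \frac{1}{64} + \frac{207}{2 \cdot 75}\right) = 3 \left(\left(-1\right) \frac{1}{64} + \frac{207}{2} \cdot \frac{1}{75}\right) = 3 \left(- \frac{1}{64} + \frac{69}{50}\right) = 3 \cdot \frac{2183}{1600} = \frac{6549}{1600} \approx 4.0931$)
$\frac{N}{M} - \frac{273}{-251} = - \frac{335}{\frac{6549}{1600}} - \frac{273}{-251} = \left(-335\right) \frac{1600}{6549} - - \frac{273}{251} = - \frac{536000}{6549} + \frac{273}{251} = - \frac{132748123}{1643799}$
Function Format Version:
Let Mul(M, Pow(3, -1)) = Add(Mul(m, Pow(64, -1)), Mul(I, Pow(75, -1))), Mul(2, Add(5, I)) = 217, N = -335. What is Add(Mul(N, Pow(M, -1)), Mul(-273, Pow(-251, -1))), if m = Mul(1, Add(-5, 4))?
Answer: Rational(-132748123, 1643799) ≈ -80.757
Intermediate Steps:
I = Rational(207, 2) (I = Add(-5, Mul(Rational(1, 2), 217)) = Add(-5, Rational(217, 2)) = Rational(207, 2) ≈ 103.50)
m = -1 (m = Mul(1, -1) = -1)
M = Rational(6549, 1600) (M = Mul(3, Add(Mul(-1, Pow(64, -1)), Mul(Rational(207, 2), Pow(75, -1)))) = Mul(3, Add(Mul(-1, Rational(1, 64)), Mul(Rational(207, 2), Rational(1, 75)))) = Mul(3, Add(Rational(-1, 64), Rational(69, 50))) = Mul(3, Rational(2183, 1600)) = Rational(6549, 1600) ≈ 4.0931)
Add(Mul(N, Pow(M, -1)), Mul(-273, Pow(-251, -1))) = Add(Mul(-335, Pow(Rational(6549, 1600), -1)), Mul(-273, Pow(-251, -1))) = Add(Mul(-335, Rational(1600, 6549)), Mul(-273, Rational(-1, 251))) = Add(Rational(-536000, 6549), Rational(273, 251)) = Rational(-132748123, 1643799)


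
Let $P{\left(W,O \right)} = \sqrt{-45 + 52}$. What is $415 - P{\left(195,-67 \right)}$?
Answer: $415 - \sqrt{7} \approx 412.35$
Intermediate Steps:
$P{\left(W,O \right)} = \sqrt{7}$
$415 - P{\left(195,-67 \right)} = 415 - \sqrt{7}$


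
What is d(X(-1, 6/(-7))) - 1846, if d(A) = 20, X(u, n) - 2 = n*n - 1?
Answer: -1826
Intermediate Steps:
X(u, n) = 1 + n² (X(u, n) = 2 + (n*n - 1) = 2 + (n² - 1) = 2 + (-1 + n²) = 1 + n²)
d(X(-1, 6/(-7))) - 1846 = 20 - 1846 = -1826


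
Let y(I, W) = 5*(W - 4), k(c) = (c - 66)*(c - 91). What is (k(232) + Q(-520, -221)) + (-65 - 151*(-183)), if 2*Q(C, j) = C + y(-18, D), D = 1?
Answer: 101413/2 ≈ 50707.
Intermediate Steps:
k(c) = (-91 + c)*(-66 + c) (k(c) = (-66 + c)*(-91 + c) = (-91 + c)*(-66 + c))
y(I, W) = -20 + 5*W (y(I, W) = 5*(-4 + W) = -20 + 5*W)
Q(C, j) = -15/2 + C/2 (Q(C, j) = (C + (-20 + 5*1))/2 = (C + (-20 + 5))/2 = (C - 15)/2 = (-15 + C)/2 = -15/2 + C/2)
(k(232) + Q(-520, -221)) + (-65 - 151*(-183)) = ((6006 + 232**2 - 157*232) + (-15/2 + (1/2)*(-520))) + (-65 - 151*(-183)) = ((6006 + 53824 - 36424) + (-15/2 - 260)) + (-65 + 27633) = (23406 - 535/2) + 27568 = 46277/2 + 27568 = 101413/2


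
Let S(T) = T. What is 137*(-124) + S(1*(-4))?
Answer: -16992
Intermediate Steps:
137*(-124) + S(1*(-4)) = 137*(-124) + 1*(-4) = -16988 - 4 = -16992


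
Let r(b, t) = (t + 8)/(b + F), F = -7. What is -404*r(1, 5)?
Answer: 2626/3 ≈ 875.33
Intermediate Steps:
r(b, t) = (8 + t)/(-7 + b) (r(b, t) = (t + 8)/(b - 7) = (8 + t)/(-7 + b))
-404*r(1, 5) = -404*(8 + 5)/(-7 + 1) = -404*13/(-6) = -(-202)*13/3 = -404*(-13/6) = 2626/3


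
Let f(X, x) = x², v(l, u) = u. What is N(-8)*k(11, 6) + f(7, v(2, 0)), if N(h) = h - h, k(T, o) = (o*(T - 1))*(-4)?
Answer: 0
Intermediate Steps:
k(T, o) = -4*o*(-1 + T) (k(T, o) = (o*(-1 + T))*(-4) = -4*o*(-1 + T))
N(h) = 0
N(-8)*k(11, 6) + f(7, v(2, 0)) = 0*(4*6*(1 - 1*11)) + 0² = 0*(4*6*(1 - 11)) + 0 = 0*(4*6*(-10)) + 0 = 0*(-240) + 0 = 0 + 0 = 0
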